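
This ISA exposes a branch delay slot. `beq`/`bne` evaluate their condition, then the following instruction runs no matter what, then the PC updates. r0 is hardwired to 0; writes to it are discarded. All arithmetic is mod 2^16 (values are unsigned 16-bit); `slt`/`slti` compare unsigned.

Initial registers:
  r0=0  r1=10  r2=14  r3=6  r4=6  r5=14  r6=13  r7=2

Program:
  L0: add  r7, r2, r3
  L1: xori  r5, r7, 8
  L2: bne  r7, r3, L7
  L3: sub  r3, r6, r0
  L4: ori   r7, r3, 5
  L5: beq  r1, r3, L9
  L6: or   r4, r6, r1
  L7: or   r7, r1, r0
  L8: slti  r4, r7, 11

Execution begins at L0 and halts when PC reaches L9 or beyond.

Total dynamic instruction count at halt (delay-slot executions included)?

6

PC=0  add  r7, r2, r3        | r0=0 r1=10 r2=14 r3=6 r4=6 r5=14 r6=13 r7=20
PC=1  xori  r5, r7, 8        | r0=0 r1=10 r2=14 r3=6 r4=6 r5=28 r6=13 r7=20
PC=2  bne  r7, r3, L7        | r0=0 r1=10 r2=14 r3=6 r4=6 r5=28 r6=13 r7=20  [TAKEN]
PC=3  sub  r3, r6, r0        | r0=0 r1=10 r2=14 r3=13 r4=6 r5=28 r6=13 r7=20
PC=7  or   r7, r1, r0        | r0=0 r1=10 r2=14 r3=13 r4=6 r5=28 r6=13 r7=10
PC=8  slti  r4, r7, 11       | r0=0 r1=10 r2=14 r3=13 r4=1 r5=28 r6=13 r7=10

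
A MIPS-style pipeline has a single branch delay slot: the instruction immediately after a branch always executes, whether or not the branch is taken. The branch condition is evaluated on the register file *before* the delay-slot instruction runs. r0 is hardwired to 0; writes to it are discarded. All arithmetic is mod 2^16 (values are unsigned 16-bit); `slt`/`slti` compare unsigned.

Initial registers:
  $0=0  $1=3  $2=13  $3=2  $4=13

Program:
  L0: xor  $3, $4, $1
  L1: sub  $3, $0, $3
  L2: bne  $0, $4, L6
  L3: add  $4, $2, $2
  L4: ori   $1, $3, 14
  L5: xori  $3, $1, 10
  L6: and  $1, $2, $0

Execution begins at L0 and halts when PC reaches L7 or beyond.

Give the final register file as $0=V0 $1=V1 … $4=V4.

PC=0  xor  $3, $4, $1        | $0=0 $1=3 $2=13 $3=14 $4=13
PC=1  sub  $3, $0, $3        | $0=0 $1=3 $2=13 $3=65522 $4=13
PC=2  bne  $0, $4, L6        | $0=0 $1=3 $2=13 $3=65522 $4=13  [TAKEN]
PC=3  add  $4, $2, $2        | $0=0 $1=3 $2=13 $3=65522 $4=26
PC=6  and  $1, $2, $0        | $0=0 $1=0 $2=13 $3=65522 $4=26

$0=0 $1=0 $2=13 $3=65522 $4=26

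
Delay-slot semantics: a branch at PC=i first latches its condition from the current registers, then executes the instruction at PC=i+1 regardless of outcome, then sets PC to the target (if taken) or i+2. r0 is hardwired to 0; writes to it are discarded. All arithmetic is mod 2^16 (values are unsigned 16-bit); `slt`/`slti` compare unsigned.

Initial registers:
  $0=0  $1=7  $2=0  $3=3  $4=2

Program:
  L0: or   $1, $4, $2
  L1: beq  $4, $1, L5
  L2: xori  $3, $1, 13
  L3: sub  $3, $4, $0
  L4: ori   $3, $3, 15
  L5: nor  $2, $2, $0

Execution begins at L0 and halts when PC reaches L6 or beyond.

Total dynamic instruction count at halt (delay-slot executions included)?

  step pc=0: or   $1, $4, $2  regs=(0,2,0,3,2)
  step pc=1: beq  $4, $1, L5  cond=T  regs=(0,2,0,3,2)
  step pc=2: xori  $3, $1, 13  regs=(0,2,0,15,2)
  step pc=5: nor  $2, $2, $0  regs=(0,2,65535,15,2)

4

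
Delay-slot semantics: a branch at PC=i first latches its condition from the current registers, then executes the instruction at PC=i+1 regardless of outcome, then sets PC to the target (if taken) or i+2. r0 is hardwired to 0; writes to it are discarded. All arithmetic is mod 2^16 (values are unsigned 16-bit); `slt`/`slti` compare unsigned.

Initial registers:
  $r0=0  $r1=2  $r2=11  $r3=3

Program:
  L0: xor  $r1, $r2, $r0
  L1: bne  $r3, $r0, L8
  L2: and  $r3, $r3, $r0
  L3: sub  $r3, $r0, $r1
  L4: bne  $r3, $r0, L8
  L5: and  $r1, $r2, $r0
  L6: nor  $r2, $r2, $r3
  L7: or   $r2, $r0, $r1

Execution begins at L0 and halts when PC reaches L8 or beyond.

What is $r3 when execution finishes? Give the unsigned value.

PC=0  xor  $r1, $r2, $r0     | $r0=0 $r1=11 $r2=11 $r3=3
PC=1  bne  $r3, $r0, L8      | $r0=0 $r1=11 $r2=11 $r3=3  [TAKEN]
PC=2  and  $r3, $r3, $r0     | $r0=0 $r1=11 $r2=11 $r3=0

0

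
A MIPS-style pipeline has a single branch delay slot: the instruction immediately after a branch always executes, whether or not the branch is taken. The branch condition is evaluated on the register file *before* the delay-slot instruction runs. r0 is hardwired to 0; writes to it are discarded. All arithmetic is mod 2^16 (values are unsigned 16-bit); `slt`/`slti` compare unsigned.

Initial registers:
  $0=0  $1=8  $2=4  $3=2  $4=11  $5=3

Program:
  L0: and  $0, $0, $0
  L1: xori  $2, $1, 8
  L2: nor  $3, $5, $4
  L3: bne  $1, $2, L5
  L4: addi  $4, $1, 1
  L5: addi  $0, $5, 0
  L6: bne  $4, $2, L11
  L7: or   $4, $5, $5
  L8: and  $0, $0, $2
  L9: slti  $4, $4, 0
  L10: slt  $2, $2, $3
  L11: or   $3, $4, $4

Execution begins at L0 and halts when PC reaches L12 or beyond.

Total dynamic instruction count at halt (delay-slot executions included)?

#0 and  $0, $0, $0 ; 0/8/4/2/11/3
#1 xori  $2, $1, 8 ; 0/8/0/2/11/3
#2 nor  $3, $5, $4 ; 0/8/0/65524/11/3
#3 bne  $1, $2, L5 ; 0/8/0/65524/11/3 ; →target
#4 addi  $4, $1, 1 ; 0/8/0/65524/9/3
#5 addi  $0, $5, 0 ; 0/8/0/65524/9/3
#6 bne  $4, $2, L11 ; 0/8/0/65524/9/3 ; →target
#7 or   $4, $5, $5 ; 0/8/0/65524/3/3
#11 or   $3, $4, $4 ; 0/8/0/3/3/3

9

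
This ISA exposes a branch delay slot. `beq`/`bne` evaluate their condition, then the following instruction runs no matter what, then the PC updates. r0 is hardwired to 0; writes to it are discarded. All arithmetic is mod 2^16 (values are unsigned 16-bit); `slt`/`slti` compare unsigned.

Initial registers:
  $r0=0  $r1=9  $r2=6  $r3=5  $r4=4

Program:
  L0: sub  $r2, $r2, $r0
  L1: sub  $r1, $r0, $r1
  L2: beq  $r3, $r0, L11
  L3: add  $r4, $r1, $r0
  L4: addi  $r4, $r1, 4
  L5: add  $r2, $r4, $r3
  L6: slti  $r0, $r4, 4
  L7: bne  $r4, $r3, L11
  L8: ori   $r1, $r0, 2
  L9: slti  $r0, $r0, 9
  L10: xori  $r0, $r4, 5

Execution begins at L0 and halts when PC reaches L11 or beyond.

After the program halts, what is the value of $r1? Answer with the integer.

PC=0  sub  $r2, $r2, $r0     | $r0=0 $r1=9 $r2=6 $r3=5 $r4=4
PC=1  sub  $r1, $r0, $r1     | $r0=0 $r1=65527 $r2=6 $r3=5 $r4=4
PC=2  beq  $r3, $r0, L11     | $r0=0 $r1=65527 $r2=6 $r3=5 $r4=4  [not taken]
PC=3  add  $r4, $r1, $r0     | $r0=0 $r1=65527 $r2=6 $r3=5 $r4=65527
PC=4  addi  $r4, $r1, 4      | $r0=0 $r1=65527 $r2=6 $r3=5 $r4=65531
PC=5  add  $r2, $r4, $r3     | $r0=0 $r1=65527 $r2=0 $r3=5 $r4=65531
PC=6  slti  $r0, $r4, 4      | $r0=0 $r1=65527 $r2=0 $r3=5 $r4=65531
PC=7  bne  $r4, $r3, L11     | $r0=0 $r1=65527 $r2=0 $r3=5 $r4=65531  [TAKEN]
PC=8  ori   $r1, $r0, 2      | $r0=0 $r1=2 $r2=0 $r3=5 $r4=65531

2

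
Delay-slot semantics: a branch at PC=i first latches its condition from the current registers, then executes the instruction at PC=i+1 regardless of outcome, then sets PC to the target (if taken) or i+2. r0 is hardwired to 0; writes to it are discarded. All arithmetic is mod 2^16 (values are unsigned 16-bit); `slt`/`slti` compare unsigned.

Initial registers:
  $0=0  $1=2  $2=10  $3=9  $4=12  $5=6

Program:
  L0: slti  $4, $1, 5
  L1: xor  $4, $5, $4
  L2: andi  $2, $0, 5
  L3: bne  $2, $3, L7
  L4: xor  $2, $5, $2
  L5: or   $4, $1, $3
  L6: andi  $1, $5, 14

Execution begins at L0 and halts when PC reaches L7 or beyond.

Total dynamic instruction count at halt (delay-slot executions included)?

5

#0 slti  $4, $1, 5 ; 0/2/10/9/1/6
#1 xor  $4, $5, $4 ; 0/2/10/9/7/6
#2 andi  $2, $0, 5 ; 0/2/0/9/7/6
#3 bne  $2, $3, L7 ; 0/2/0/9/7/6 ; →target
#4 xor  $2, $5, $2 ; 0/2/6/9/7/6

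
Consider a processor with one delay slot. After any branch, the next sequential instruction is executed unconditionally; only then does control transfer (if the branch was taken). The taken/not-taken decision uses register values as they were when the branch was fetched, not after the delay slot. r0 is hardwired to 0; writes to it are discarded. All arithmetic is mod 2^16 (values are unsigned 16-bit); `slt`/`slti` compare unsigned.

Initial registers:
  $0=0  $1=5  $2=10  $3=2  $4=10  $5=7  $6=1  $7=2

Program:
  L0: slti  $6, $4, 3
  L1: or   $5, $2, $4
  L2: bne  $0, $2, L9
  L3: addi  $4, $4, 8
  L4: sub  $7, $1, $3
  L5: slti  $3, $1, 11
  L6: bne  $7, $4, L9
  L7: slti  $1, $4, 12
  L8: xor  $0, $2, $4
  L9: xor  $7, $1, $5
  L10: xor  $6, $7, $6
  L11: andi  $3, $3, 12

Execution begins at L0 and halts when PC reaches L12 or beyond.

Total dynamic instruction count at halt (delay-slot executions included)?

  step pc=0: slti  $6, $4, 3  regs=(0,5,10,2,10,7,0,2)
  step pc=1: or   $5, $2, $4  regs=(0,5,10,2,10,10,0,2)
  step pc=2: bne  $0, $2, L9  cond=T  regs=(0,5,10,2,10,10,0,2)
  step pc=3: addi  $4, $4, 8  regs=(0,5,10,2,18,10,0,2)
  step pc=9: xor  $7, $1, $5  regs=(0,5,10,2,18,10,0,15)
  step pc=10: xor  $6, $7, $6  regs=(0,5,10,2,18,10,15,15)
  step pc=11: andi  $3, $3, 12  regs=(0,5,10,0,18,10,15,15)

7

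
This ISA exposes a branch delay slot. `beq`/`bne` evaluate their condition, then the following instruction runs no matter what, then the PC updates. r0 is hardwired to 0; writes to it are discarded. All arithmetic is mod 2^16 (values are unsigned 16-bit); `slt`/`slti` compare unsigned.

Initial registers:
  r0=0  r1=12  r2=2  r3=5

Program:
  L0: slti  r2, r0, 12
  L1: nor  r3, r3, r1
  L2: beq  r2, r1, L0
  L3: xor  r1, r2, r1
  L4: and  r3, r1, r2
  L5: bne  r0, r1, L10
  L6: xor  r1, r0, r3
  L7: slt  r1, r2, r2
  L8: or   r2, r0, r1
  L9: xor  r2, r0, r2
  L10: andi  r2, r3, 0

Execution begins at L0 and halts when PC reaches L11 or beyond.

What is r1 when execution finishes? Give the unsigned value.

PC=0  slti  r2, r0, 12       | r0=0 r1=12 r2=1 r3=5
PC=1  nor  r3, r3, r1        | r0=0 r1=12 r2=1 r3=65522
PC=2  beq  r2, r1, L0        | r0=0 r1=12 r2=1 r3=65522  [not taken]
PC=3  xor  r1, r2, r1        | r0=0 r1=13 r2=1 r3=65522
PC=4  and  r3, r1, r2        | r0=0 r1=13 r2=1 r3=1
PC=5  bne  r0, r1, L10       | r0=0 r1=13 r2=1 r3=1  [TAKEN]
PC=6  xor  r1, r0, r3        | r0=0 r1=1 r2=1 r3=1
PC=10 andi  r2, r3, 0        | r0=0 r1=1 r2=0 r3=1

1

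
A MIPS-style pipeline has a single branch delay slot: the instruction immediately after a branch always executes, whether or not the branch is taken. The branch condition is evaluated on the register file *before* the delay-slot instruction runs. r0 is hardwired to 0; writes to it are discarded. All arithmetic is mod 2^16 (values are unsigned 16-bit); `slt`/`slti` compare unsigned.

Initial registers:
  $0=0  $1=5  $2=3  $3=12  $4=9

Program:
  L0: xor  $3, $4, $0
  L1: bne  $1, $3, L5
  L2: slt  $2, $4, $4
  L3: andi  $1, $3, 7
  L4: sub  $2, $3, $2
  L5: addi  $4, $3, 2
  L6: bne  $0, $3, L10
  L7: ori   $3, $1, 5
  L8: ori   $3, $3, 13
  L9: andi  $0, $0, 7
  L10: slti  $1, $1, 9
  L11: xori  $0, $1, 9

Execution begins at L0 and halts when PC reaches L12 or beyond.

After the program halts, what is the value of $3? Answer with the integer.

5

#0 xor  $3, $4, $0 ; 0/5/3/9/9
#1 bne  $1, $3, L5 ; 0/5/3/9/9 ; →target
#2 slt  $2, $4, $4 ; 0/5/0/9/9
#5 addi  $4, $3, 2 ; 0/5/0/9/11
#6 bne  $0, $3, L10 ; 0/5/0/9/11 ; →target
#7 ori   $3, $1, 5 ; 0/5/0/5/11
#10 slti  $1, $1, 9 ; 0/1/0/5/11
#11 xori  $0, $1, 9 ; 0/1/0/5/11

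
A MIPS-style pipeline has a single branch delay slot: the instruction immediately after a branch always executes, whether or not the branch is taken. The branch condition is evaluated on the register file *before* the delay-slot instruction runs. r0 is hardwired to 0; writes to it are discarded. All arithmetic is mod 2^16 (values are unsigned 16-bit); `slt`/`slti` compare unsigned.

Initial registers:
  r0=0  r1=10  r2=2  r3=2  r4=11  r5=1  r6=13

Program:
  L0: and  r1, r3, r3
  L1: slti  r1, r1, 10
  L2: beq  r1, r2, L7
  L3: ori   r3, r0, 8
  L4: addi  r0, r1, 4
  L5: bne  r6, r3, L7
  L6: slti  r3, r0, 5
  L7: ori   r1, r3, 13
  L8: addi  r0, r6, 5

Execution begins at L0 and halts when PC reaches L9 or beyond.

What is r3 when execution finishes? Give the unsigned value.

1

PC=0  and  r1, r3, r3        | r0=0 r1=2 r2=2 r3=2 r4=11 r5=1 r6=13
PC=1  slti  r1, r1, 10       | r0=0 r1=1 r2=2 r3=2 r4=11 r5=1 r6=13
PC=2  beq  r1, r2, L7        | r0=0 r1=1 r2=2 r3=2 r4=11 r5=1 r6=13  [not taken]
PC=3  ori   r3, r0, 8        | r0=0 r1=1 r2=2 r3=8 r4=11 r5=1 r6=13
PC=4  addi  r0, r1, 4        | r0=0 r1=1 r2=2 r3=8 r4=11 r5=1 r6=13
PC=5  bne  r6, r3, L7        | r0=0 r1=1 r2=2 r3=8 r4=11 r5=1 r6=13  [TAKEN]
PC=6  slti  r3, r0, 5        | r0=0 r1=1 r2=2 r3=1 r4=11 r5=1 r6=13
PC=7  ori   r1, r3, 13       | r0=0 r1=13 r2=2 r3=1 r4=11 r5=1 r6=13
PC=8  addi  r0, r6, 5        | r0=0 r1=13 r2=2 r3=1 r4=11 r5=1 r6=13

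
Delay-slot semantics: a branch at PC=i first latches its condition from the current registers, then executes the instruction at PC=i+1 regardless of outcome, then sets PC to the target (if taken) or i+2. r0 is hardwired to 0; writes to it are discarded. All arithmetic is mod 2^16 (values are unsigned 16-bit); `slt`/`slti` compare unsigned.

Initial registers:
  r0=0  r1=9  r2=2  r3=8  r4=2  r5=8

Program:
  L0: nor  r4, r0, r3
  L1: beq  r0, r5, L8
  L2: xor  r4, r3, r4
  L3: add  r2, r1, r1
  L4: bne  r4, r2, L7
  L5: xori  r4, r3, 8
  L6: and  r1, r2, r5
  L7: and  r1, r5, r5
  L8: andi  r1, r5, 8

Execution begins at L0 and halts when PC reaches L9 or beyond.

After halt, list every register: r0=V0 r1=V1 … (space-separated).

r0=0 r1=8 r2=18 r3=8 r4=0 r5=8

PC=0  nor  r4, r0, r3        | r0=0 r1=9 r2=2 r3=8 r4=65527 r5=8
PC=1  beq  r0, r5, L8        | r0=0 r1=9 r2=2 r3=8 r4=65527 r5=8  [not taken]
PC=2  xor  r4, r3, r4        | r0=0 r1=9 r2=2 r3=8 r4=65535 r5=8
PC=3  add  r2, r1, r1        | r0=0 r1=9 r2=18 r3=8 r4=65535 r5=8
PC=4  bne  r4, r2, L7        | r0=0 r1=9 r2=18 r3=8 r4=65535 r5=8  [TAKEN]
PC=5  xori  r4, r3, 8        | r0=0 r1=9 r2=18 r3=8 r4=0 r5=8
PC=7  and  r1, r5, r5        | r0=0 r1=8 r2=18 r3=8 r4=0 r5=8
PC=8  andi  r1, r5, 8        | r0=0 r1=8 r2=18 r3=8 r4=0 r5=8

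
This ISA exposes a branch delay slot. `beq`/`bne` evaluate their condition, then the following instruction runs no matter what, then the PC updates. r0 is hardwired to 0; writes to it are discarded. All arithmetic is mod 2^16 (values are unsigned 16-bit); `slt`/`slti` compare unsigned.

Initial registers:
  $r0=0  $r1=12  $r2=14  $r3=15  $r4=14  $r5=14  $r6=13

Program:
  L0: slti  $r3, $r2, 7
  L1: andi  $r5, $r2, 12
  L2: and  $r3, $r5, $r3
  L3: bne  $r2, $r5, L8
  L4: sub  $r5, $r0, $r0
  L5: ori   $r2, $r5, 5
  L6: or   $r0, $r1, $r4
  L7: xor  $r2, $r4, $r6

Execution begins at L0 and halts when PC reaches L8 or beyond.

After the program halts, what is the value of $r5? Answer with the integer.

0

  step pc=0: slti  $r3, $r2, 7  regs=(0,12,14,0,14,14,13)
  step pc=1: andi  $r5, $r2, 12  regs=(0,12,14,0,14,12,13)
  step pc=2: and  $r3, $r5, $r3  regs=(0,12,14,0,14,12,13)
  step pc=3: bne  $r2, $r5, L8  cond=T  regs=(0,12,14,0,14,12,13)
  step pc=4: sub  $r5, $r0, $r0  regs=(0,12,14,0,14,0,13)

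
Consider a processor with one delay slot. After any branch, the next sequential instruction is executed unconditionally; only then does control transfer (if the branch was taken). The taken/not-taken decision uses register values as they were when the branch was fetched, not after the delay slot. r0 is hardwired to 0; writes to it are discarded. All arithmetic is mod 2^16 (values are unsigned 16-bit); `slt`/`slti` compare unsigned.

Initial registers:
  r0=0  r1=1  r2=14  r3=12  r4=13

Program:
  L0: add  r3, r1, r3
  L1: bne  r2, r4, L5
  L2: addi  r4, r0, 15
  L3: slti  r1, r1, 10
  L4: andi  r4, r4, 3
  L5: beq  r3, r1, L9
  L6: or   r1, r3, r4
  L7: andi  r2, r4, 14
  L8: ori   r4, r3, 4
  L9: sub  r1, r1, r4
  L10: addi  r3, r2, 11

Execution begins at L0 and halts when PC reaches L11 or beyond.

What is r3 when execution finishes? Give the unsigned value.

[0] add  r3, r1, r3  →  {r0:0, r1:1, r2:14, r3:13, r4:13}
[1] bne  r2, r4, L5  →  {r0:0, r1:1, r2:14, r3:13, r4:13}  ⟨branch taken⟩
[2] addi  r4, r0, 15  →  {r0:0, r1:1, r2:14, r3:13, r4:15}
[5] beq  r3, r1, L9  →  {r0:0, r1:1, r2:14, r3:13, r4:15}  ⟨branch fallthrough⟩
[6] or   r1, r3, r4  →  {r0:0, r1:15, r2:14, r3:13, r4:15}
[7] andi  r2, r4, 14  →  {r0:0, r1:15, r2:14, r3:13, r4:15}
[8] ori   r4, r3, 4  →  {r0:0, r1:15, r2:14, r3:13, r4:13}
[9] sub  r1, r1, r4  →  {r0:0, r1:2, r2:14, r3:13, r4:13}
[10] addi  r3, r2, 11  →  {r0:0, r1:2, r2:14, r3:25, r4:13}

25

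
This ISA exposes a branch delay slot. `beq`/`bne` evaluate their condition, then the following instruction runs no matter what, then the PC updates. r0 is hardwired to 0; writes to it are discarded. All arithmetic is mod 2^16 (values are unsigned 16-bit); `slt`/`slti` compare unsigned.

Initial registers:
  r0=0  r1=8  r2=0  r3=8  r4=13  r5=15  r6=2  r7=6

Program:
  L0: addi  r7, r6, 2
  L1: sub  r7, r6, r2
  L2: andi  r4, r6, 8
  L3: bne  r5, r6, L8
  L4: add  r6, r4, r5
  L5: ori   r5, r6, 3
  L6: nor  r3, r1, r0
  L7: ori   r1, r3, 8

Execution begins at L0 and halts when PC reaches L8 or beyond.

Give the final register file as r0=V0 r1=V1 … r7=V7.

r0=0 r1=8 r2=0 r3=8 r4=0 r5=15 r6=15 r7=2

PC=0  addi  r7, r6, 2        | r0=0 r1=8 r2=0 r3=8 r4=13 r5=15 r6=2 r7=4
PC=1  sub  r7, r6, r2        | r0=0 r1=8 r2=0 r3=8 r4=13 r5=15 r6=2 r7=2
PC=2  andi  r4, r6, 8        | r0=0 r1=8 r2=0 r3=8 r4=0 r5=15 r6=2 r7=2
PC=3  bne  r5, r6, L8        | r0=0 r1=8 r2=0 r3=8 r4=0 r5=15 r6=2 r7=2  [TAKEN]
PC=4  add  r6, r4, r5        | r0=0 r1=8 r2=0 r3=8 r4=0 r5=15 r6=15 r7=2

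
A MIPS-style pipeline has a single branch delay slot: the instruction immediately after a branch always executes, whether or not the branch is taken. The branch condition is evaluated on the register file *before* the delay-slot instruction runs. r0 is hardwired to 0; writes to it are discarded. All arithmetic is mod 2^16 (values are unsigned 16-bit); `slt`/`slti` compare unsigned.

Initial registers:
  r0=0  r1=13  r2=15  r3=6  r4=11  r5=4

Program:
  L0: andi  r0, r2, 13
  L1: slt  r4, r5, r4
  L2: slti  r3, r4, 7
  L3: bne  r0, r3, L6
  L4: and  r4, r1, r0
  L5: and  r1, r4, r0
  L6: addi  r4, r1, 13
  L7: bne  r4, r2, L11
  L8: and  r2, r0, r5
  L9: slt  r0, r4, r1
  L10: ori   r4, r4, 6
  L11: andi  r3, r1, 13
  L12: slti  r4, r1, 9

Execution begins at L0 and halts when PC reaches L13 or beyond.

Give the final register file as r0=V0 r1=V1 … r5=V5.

r0=0 r1=13 r2=0 r3=13 r4=0 r5=4

[0] andi  r0, r2, 13  →  {r0:0, r1:13, r2:15, r3:6, r4:11, r5:4}
[1] slt  r4, r5, r4  →  {r0:0, r1:13, r2:15, r3:6, r4:1, r5:4}
[2] slti  r3, r4, 7  →  {r0:0, r1:13, r2:15, r3:1, r4:1, r5:4}
[3] bne  r0, r3, L6  →  {r0:0, r1:13, r2:15, r3:1, r4:1, r5:4}  ⟨branch taken⟩
[4] and  r4, r1, r0  →  {r0:0, r1:13, r2:15, r3:1, r4:0, r5:4}
[6] addi  r4, r1, 13  →  {r0:0, r1:13, r2:15, r3:1, r4:26, r5:4}
[7] bne  r4, r2, L11  →  {r0:0, r1:13, r2:15, r3:1, r4:26, r5:4}  ⟨branch taken⟩
[8] and  r2, r0, r5  →  {r0:0, r1:13, r2:0, r3:1, r4:26, r5:4}
[11] andi  r3, r1, 13  →  {r0:0, r1:13, r2:0, r3:13, r4:26, r5:4}
[12] slti  r4, r1, 9  →  {r0:0, r1:13, r2:0, r3:13, r4:0, r5:4}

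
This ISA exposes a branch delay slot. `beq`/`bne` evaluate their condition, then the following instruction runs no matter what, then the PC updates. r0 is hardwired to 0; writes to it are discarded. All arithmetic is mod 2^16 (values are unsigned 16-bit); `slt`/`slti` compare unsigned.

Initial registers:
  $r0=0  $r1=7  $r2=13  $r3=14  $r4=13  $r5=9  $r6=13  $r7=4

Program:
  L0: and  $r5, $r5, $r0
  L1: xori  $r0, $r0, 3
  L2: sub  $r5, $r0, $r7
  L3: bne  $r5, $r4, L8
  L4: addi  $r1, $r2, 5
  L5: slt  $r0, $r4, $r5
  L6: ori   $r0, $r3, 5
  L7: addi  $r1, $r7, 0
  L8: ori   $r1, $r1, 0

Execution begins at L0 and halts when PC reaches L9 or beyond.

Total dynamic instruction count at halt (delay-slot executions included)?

[0] and  $r5, $r5, $r0  →  {$r0:0, $r1:7, $r2:13, $r3:14, $r4:13, $r5:0, $r6:13, $r7:4}
[1] xori  $r0, $r0, 3  →  {$r0:0, $r1:7, $r2:13, $r3:14, $r4:13, $r5:0, $r6:13, $r7:4}
[2] sub  $r5, $r0, $r7  →  {$r0:0, $r1:7, $r2:13, $r3:14, $r4:13, $r5:65532, $r6:13, $r7:4}
[3] bne  $r5, $r4, L8  →  {$r0:0, $r1:7, $r2:13, $r3:14, $r4:13, $r5:65532, $r6:13, $r7:4}  ⟨branch taken⟩
[4] addi  $r1, $r2, 5  →  {$r0:0, $r1:18, $r2:13, $r3:14, $r4:13, $r5:65532, $r6:13, $r7:4}
[8] ori   $r1, $r1, 0  →  {$r0:0, $r1:18, $r2:13, $r3:14, $r4:13, $r5:65532, $r6:13, $r7:4}

6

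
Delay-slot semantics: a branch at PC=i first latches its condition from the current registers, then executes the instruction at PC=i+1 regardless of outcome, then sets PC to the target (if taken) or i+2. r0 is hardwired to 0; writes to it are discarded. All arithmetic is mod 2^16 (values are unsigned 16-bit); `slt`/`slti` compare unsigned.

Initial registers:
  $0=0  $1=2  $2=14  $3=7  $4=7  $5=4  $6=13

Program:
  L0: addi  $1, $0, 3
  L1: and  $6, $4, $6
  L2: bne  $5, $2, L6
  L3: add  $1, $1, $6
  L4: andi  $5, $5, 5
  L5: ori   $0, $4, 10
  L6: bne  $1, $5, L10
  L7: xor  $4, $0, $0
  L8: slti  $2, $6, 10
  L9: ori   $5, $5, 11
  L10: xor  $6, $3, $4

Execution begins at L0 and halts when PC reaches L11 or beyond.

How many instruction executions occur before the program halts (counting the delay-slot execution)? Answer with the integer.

  step pc=0: addi  $1, $0, 3  regs=(0,3,14,7,7,4,13)
  step pc=1: and  $6, $4, $6  regs=(0,3,14,7,7,4,5)
  step pc=2: bne  $5, $2, L6  cond=T  regs=(0,3,14,7,7,4,5)
  step pc=3: add  $1, $1, $6  regs=(0,8,14,7,7,4,5)
  step pc=6: bne  $1, $5, L10  cond=T  regs=(0,8,14,7,7,4,5)
  step pc=7: xor  $4, $0, $0  regs=(0,8,14,7,0,4,5)
  step pc=10: xor  $6, $3, $4  regs=(0,8,14,7,0,4,7)

7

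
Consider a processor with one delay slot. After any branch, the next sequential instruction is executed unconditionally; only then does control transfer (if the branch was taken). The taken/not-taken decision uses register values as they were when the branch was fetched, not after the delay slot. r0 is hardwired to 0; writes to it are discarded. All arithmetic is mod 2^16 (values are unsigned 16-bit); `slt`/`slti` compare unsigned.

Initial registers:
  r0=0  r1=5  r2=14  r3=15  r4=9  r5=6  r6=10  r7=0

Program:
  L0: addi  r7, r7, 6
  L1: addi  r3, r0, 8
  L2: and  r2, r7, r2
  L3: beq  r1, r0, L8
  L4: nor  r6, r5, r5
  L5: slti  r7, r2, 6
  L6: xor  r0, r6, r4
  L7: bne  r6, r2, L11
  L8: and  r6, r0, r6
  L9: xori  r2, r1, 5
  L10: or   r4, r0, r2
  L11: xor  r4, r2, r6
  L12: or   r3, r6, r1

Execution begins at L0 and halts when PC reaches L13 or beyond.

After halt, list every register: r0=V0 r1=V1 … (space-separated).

  step pc=0: addi  r7, r7, 6  regs=(0,5,14,15,9,6,10,6)
  step pc=1: addi  r3, r0, 8  regs=(0,5,14,8,9,6,10,6)
  step pc=2: and  r2, r7, r2  regs=(0,5,6,8,9,6,10,6)
  step pc=3: beq  r1, r0, L8  cond=F  regs=(0,5,6,8,9,6,10,6)
  step pc=4: nor  r6, r5, r5  regs=(0,5,6,8,9,6,65529,6)
  step pc=5: slti  r7, r2, 6  regs=(0,5,6,8,9,6,65529,0)
  step pc=6: xor  r0, r6, r4  regs=(0,5,6,8,9,6,65529,0)
  step pc=7: bne  r6, r2, L11  cond=T  regs=(0,5,6,8,9,6,65529,0)
  step pc=8: and  r6, r0, r6  regs=(0,5,6,8,9,6,0,0)
  step pc=11: xor  r4, r2, r6  regs=(0,5,6,8,6,6,0,0)
  step pc=12: or   r3, r6, r1  regs=(0,5,6,5,6,6,0,0)

r0=0 r1=5 r2=6 r3=5 r4=6 r5=6 r6=0 r7=0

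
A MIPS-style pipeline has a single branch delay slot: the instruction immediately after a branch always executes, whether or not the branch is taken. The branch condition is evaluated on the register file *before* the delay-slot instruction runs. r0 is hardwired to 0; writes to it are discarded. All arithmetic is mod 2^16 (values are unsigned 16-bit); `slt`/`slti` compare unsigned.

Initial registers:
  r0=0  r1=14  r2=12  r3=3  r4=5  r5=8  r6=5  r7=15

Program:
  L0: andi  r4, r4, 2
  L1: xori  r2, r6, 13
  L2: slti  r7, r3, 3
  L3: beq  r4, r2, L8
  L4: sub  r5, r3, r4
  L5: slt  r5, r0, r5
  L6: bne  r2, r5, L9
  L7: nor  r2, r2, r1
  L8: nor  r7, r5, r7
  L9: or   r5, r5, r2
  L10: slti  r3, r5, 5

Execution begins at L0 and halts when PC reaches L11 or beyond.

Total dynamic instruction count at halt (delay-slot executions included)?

10

  step pc=0: andi  r4, r4, 2  regs=(0,14,12,3,0,8,5,15)
  step pc=1: xori  r2, r6, 13  regs=(0,14,8,3,0,8,5,15)
  step pc=2: slti  r7, r3, 3  regs=(0,14,8,3,0,8,5,0)
  step pc=3: beq  r4, r2, L8  cond=F  regs=(0,14,8,3,0,8,5,0)
  step pc=4: sub  r5, r3, r4  regs=(0,14,8,3,0,3,5,0)
  step pc=5: slt  r5, r0, r5  regs=(0,14,8,3,0,1,5,0)
  step pc=6: bne  r2, r5, L9  cond=T  regs=(0,14,8,3,0,1,5,0)
  step pc=7: nor  r2, r2, r1  regs=(0,14,65521,3,0,1,5,0)
  step pc=9: or   r5, r5, r2  regs=(0,14,65521,3,0,65521,5,0)
  step pc=10: slti  r3, r5, 5  regs=(0,14,65521,0,0,65521,5,0)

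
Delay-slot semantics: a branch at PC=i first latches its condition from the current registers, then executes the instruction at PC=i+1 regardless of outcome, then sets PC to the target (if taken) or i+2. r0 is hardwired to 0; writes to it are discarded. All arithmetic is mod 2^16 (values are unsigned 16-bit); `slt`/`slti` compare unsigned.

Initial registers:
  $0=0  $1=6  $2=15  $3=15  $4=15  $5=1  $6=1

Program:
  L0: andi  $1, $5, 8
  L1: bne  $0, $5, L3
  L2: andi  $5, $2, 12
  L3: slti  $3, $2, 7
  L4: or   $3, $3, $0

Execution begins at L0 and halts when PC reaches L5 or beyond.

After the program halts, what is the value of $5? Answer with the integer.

12

  step pc=0: andi  $1, $5, 8  regs=(0,0,15,15,15,1,1)
  step pc=1: bne  $0, $5, L3  cond=T  regs=(0,0,15,15,15,1,1)
  step pc=2: andi  $5, $2, 12  regs=(0,0,15,15,15,12,1)
  step pc=3: slti  $3, $2, 7  regs=(0,0,15,0,15,12,1)
  step pc=4: or   $3, $3, $0  regs=(0,0,15,0,15,12,1)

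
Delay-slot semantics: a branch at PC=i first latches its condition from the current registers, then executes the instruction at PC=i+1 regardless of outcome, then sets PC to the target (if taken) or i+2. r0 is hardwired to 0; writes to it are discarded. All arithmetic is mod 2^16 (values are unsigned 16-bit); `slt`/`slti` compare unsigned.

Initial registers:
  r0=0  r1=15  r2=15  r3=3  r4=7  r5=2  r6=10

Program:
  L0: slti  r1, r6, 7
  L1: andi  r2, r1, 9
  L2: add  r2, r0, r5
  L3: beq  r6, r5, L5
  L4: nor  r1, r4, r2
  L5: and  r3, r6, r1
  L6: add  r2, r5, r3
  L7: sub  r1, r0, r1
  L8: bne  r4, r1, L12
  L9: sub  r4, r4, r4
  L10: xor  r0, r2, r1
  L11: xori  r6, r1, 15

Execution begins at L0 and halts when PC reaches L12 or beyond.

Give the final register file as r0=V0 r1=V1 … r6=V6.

#0 slti  r1, r6, 7 ; 0/0/15/3/7/2/10
#1 andi  r2, r1, 9 ; 0/0/0/3/7/2/10
#2 add  r2, r0, r5 ; 0/0/2/3/7/2/10
#3 beq  r6, r5, L5 ; 0/0/2/3/7/2/10 ; →fallthru
#4 nor  r1, r4, r2 ; 0/65528/2/3/7/2/10
#5 and  r3, r6, r1 ; 0/65528/2/8/7/2/10
#6 add  r2, r5, r3 ; 0/65528/10/8/7/2/10
#7 sub  r1, r0, r1 ; 0/8/10/8/7/2/10
#8 bne  r4, r1, L12 ; 0/8/10/8/7/2/10 ; →target
#9 sub  r4, r4, r4 ; 0/8/10/8/0/2/10

r0=0 r1=8 r2=10 r3=8 r4=0 r5=2 r6=10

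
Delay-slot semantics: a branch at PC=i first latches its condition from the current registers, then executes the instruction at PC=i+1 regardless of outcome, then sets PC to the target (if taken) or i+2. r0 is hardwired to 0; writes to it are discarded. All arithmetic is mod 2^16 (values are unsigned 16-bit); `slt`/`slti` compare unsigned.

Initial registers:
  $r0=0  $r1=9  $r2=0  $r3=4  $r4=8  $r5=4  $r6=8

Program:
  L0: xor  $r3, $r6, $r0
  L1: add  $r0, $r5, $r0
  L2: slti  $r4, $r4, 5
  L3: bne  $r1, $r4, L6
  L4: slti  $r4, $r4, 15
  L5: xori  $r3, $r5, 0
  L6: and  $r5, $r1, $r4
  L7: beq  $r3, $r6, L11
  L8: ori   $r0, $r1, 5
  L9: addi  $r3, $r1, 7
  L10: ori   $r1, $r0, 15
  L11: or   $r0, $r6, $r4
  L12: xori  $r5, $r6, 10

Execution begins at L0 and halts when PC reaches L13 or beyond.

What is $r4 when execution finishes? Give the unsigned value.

1

[0] xor  $r3, $r6, $r0  →  {$r0:0, $r1:9, $r2:0, $r3:8, $r4:8, $r5:4, $r6:8}
[1] add  $r0, $r5, $r0  →  {$r0:0, $r1:9, $r2:0, $r3:8, $r4:8, $r5:4, $r6:8}
[2] slti  $r4, $r4, 5  →  {$r0:0, $r1:9, $r2:0, $r3:8, $r4:0, $r5:4, $r6:8}
[3] bne  $r1, $r4, L6  →  {$r0:0, $r1:9, $r2:0, $r3:8, $r4:0, $r5:4, $r6:8}  ⟨branch taken⟩
[4] slti  $r4, $r4, 15  →  {$r0:0, $r1:9, $r2:0, $r3:8, $r4:1, $r5:4, $r6:8}
[6] and  $r5, $r1, $r4  →  {$r0:0, $r1:9, $r2:0, $r3:8, $r4:1, $r5:1, $r6:8}
[7] beq  $r3, $r6, L11  →  {$r0:0, $r1:9, $r2:0, $r3:8, $r4:1, $r5:1, $r6:8}  ⟨branch taken⟩
[8] ori   $r0, $r1, 5  →  {$r0:0, $r1:9, $r2:0, $r3:8, $r4:1, $r5:1, $r6:8}
[11] or   $r0, $r6, $r4  →  {$r0:0, $r1:9, $r2:0, $r3:8, $r4:1, $r5:1, $r6:8}
[12] xori  $r5, $r6, 10  →  {$r0:0, $r1:9, $r2:0, $r3:8, $r4:1, $r5:2, $r6:8}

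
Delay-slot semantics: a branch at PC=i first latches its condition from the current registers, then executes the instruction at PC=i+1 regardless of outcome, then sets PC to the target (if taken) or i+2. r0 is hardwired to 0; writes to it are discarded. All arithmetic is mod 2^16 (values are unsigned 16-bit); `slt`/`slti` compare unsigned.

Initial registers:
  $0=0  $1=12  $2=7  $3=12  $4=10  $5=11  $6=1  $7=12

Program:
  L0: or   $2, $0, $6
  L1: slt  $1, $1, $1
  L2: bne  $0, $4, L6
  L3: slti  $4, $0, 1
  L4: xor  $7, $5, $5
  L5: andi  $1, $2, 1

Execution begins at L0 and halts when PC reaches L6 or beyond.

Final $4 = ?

1

PC=0  or   $2, $0, $6        | $0=0 $1=12 $2=1 $3=12 $4=10 $5=11 $6=1 $7=12
PC=1  slt  $1, $1, $1        | $0=0 $1=0 $2=1 $3=12 $4=10 $5=11 $6=1 $7=12
PC=2  bne  $0, $4, L6        | $0=0 $1=0 $2=1 $3=12 $4=10 $5=11 $6=1 $7=12  [TAKEN]
PC=3  slti  $4, $0, 1        | $0=0 $1=0 $2=1 $3=12 $4=1 $5=11 $6=1 $7=12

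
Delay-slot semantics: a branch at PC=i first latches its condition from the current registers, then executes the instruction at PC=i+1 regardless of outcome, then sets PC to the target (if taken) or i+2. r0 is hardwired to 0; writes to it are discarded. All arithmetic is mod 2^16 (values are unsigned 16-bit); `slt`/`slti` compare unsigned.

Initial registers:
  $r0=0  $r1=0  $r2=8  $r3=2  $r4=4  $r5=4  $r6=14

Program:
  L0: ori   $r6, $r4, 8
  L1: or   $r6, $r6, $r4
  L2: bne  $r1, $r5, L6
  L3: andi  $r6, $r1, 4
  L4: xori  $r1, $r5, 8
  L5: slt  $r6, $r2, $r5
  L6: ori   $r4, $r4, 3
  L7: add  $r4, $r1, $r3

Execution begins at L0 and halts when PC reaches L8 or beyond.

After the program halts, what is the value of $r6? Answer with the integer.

0

PC=0  ori   $r6, $r4, 8      | $r0=0 $r1=0 $r2=8 $r3=2 $r4=4 $r5=4 $r6=12
PC=1  or   $r6, $r6, $r4     | $r0=0 $r1=0 $r2=8 $r3=2 $r4=4 $r5=4 $r6=12
PC=2  bne  $r1, $r5, L6      | $r0=0 $r1=0 $r2=8 $r3=2 $r4=4 $r5=4 $r6=12  [TAKEN]
PC=3  andi  $r6, $r1, 4      | $r0=0 $r1=0 $r2=8 $r3=2 $r4=4 $r5=4 $r6=0
PC=6  ori   $r4, $r4, 3      | $r0=0 $r1=0 $r2=8 $r3=2 $r4=7 $r5=4 $r6=0
PC=7  add  $r4, $r1, $r3     | $r0=0 $r1=0 $r2=8 $r3=2 $r4=2 $r5=4 $r6=0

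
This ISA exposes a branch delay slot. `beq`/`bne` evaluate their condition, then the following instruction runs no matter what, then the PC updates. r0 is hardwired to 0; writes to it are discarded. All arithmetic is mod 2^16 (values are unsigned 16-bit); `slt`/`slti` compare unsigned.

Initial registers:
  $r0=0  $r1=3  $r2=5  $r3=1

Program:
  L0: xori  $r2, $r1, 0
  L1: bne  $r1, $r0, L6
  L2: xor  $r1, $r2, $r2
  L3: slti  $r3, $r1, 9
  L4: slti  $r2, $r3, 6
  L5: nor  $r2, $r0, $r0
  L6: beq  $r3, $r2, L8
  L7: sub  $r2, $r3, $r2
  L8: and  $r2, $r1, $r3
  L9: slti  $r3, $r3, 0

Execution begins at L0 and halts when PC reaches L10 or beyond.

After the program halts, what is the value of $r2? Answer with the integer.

0

[0] xori  $r2, $r1, 0  →  {$r0:0, $r1:3, $r2:3, $r3:1}
[1] bne  $r1, $r0, L6  →  {$r0:0, $r1:3, $r2:3, $r3:1}  ⟨branch taken⟩
[2] xor  $r1, $r2, $r2  →  {$r0:0, $r1:0, $r2:3, $r3:1}
[6] beq  $r3, $r2, L8  →  {$r0:0, $r1:0, $r2:3, $r3:1}  ⟨branch fallthrough⟩
[7] sub  $r2, $r3, $r2  →  {$r0:0, $r1:0, $r2:65534, $r3:1}
[8] and  $r2, $r1, $r3  →  {$r0:0, $r1:0, $r2:0, $r3:1}
[9] slti  $r3, $r3, 0  →  {$r0:0, $r1:0, $r2:0, $r3:0}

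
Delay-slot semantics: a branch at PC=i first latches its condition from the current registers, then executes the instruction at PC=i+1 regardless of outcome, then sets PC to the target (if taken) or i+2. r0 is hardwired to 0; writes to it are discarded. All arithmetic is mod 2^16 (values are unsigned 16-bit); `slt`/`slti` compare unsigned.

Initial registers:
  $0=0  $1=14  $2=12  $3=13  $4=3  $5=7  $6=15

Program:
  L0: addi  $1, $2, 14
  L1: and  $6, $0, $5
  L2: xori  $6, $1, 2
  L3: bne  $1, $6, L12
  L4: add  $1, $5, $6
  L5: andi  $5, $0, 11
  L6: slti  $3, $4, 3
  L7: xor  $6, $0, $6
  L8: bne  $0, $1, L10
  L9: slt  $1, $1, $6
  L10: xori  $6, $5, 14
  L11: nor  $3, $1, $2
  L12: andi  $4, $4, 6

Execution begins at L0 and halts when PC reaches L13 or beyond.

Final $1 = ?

31

#0 addi  $1, $2, 14 ; 0/26/12/13/3/7/15
#1 and  $6, $0, $5 ; 0/26/12/13/3/7/0
#2 xori  $6, $1, 2 ; 0/26/12/13/3/7/24
#3 bne  $1, $6, L12 ; 0/26/12/13/3/7/24 ; →target
#4 add  $1, $5, $6 ; 0/31/12/13/3/7/24
#12 andi  $4, $4, 6 ; 0/31/12/13/2/7/24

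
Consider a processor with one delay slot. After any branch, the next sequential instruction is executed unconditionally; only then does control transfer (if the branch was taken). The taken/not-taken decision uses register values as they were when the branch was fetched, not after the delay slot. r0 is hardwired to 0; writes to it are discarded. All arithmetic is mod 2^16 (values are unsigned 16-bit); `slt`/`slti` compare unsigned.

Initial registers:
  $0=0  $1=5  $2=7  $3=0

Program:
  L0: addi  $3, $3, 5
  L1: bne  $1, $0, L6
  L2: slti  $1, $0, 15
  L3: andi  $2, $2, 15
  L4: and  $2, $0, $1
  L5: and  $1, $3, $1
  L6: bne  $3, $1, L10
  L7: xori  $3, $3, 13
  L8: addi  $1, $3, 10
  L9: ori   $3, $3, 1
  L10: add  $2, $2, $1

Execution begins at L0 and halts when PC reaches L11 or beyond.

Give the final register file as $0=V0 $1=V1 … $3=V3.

$0=0 $1=1 $2=8 $3=8

PC=0  addi  $3, $3, 5        | $0=0 $1=5 $2=7 $3=5
PC=1  bne  $1, $0, L6        | $0=0 $1=5 $2=7 $3=5  [TAKEN]
PC=2  slti  $1, $0, 15       | $0=0 $1=1 $2=7 $3=5
PC=6  bne  $3, $1, L10       | $0=0 $1=1 $2=7 $3=5  [TAKEN]
PC=7  xori  $3, $3, 13       | $0=0 $1=1 $2=7 $3=8
PC=10 add  $2, $2, $1        | $0=0 $1=1 $2=8 $3=8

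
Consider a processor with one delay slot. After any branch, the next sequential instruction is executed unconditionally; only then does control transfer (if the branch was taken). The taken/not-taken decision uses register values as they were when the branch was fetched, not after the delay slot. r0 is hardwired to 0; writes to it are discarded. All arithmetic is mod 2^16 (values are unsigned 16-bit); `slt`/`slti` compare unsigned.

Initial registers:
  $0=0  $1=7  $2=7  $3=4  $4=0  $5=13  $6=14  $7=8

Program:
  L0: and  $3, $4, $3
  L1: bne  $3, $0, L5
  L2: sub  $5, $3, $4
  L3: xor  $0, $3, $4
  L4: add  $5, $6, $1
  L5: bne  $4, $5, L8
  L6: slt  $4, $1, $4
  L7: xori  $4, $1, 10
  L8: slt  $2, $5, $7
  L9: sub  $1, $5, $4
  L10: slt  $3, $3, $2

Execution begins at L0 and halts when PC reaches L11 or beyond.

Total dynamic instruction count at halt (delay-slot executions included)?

[0] and  $3, $4, $3  →  {$0:0, $1:7, $2:7, $3:0, $4:0, $5:13, $6:14, $7:8}
[1] bne  $3, $0, L5  →  {$0:0, $1:7, $2:7, $3:0, $4:0, $5:13, $6:14, $7:8}  ⟨branch fallthrough⟩
[2] sub  $5, $3, $4  →  {$0:0, $1:7, $2:7, $3:0, $4:0, $5:0, $6:14, $7:8}
[3] xor  $0, $3, $4  →  {$0:0, $1:7, $2:7, $3:0, $4:0, $5:0, $6:14, $7:8}
[4] add  $5, $6, $1  →  {$0:0, $1:7, $2:7, $3:0, $4:0, $5:21, $6:14, $7:8}
[5] bne  $4, $5, L8  →  {$0:0, $1:7, $2:7, $3:0, $4:0, $5:21, $6:14, $7:8}  ⟨branch taken⟩
[6] slt  $4, $1, $4  →  {$0:0, $1:7, $2:7, $3:0, $4:0, $5:21, $6:14, $7:8}
[8] slt  $2, $5, $7  →  {$0:0, $1:7, $2:0, $3:0, $4:0, $5:21, $6:14, $7:8}
[9] sub  $1, $5, $4  →  {$0:0, $1:21, $2:0, $3:0, $4:0, $5:21, $6:14, $7:8}
[10] slt  $3, $3, $2  →  {$0:0, $1:21, $2:0, $3:0, $4:0, $5:21, $6:14, $7:8}

10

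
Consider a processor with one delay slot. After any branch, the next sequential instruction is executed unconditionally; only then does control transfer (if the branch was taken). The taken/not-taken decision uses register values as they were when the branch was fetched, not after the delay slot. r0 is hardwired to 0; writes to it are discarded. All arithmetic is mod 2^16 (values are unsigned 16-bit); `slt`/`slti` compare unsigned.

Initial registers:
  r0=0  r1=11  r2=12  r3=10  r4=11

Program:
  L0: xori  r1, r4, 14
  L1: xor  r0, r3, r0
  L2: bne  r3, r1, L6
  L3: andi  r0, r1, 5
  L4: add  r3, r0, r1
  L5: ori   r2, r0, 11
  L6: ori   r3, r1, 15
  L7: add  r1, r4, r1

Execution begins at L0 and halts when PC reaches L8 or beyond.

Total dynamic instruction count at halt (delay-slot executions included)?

6

[0] xori  r1, r4, 14  →  {r0:0, r1:5, r2:12, r3:10, r4:11}
[1] xor  r0, r3, r0  →  {r0:0, r1:5, r2:12, r3:10, r4:11}
[2] bne  r3, r1, L6  →  {r0:0, r1:5, r2:12, r3:10, r4:11}  ⟨branch taken⟩
[3] andi  r0, r1, 5  →  {r0:0, r1:5, r2:12, r3:10, r4:11}
[6] ori   r3, r1, 15  →  {r0:0, r1:5, r2:12, r3:15, r4:11}
[7] add  r1, r4, r1  →  {r0:0, r1:16, r2:12, r3:15, r4:11}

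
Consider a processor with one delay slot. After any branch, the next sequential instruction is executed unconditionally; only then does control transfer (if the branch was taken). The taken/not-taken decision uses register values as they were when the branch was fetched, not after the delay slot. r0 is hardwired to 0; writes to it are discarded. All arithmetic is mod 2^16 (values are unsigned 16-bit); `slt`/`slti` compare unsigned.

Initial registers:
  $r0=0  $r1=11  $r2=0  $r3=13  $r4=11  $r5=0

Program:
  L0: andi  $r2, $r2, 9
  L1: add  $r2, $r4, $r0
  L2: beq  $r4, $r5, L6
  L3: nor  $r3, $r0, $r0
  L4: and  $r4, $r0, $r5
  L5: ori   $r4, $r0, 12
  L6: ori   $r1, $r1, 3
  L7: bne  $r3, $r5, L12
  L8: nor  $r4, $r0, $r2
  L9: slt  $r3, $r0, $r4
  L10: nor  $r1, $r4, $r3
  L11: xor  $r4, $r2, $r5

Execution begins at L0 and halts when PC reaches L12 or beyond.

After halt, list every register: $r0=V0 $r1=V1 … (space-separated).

$r0=0 $r1=11 $r2=11 $r3=65535 $r4=65524 $r5=0

  step pc=0: andi  $r2, $r2, 9  regs=(0,11,0,13,11,0)
  step pc=1: add  $r2, $r4, $r0  regs=(0,11,11,13,11,0)
  step pc=2: beq  $r4, $r5, L6  cond=F  regs=(0,11,11,13,11,0)
  step pc=3: nor  $r3, $r0, $r0  regs=(0,11,11,65535,11,0)
  step pc=4: and  $r4, $r0, $r5  regs=(0,11,11,65535,0,0)
  step pc=5: ori   $r4, $r0, 12  regs=(0,11,11,65535,12,0)
  step pc=6: ori   $r1, $r1, 3  regs=(0,11,11,65535,12,0)
  step pc=7: bne  $r3, $r5, L12  cond=T  regs=(0,11,11,65535,12,0)
  step pc=8: nor  $r4, $r0, $r2  regs=(0,11,11,65535,65524,0)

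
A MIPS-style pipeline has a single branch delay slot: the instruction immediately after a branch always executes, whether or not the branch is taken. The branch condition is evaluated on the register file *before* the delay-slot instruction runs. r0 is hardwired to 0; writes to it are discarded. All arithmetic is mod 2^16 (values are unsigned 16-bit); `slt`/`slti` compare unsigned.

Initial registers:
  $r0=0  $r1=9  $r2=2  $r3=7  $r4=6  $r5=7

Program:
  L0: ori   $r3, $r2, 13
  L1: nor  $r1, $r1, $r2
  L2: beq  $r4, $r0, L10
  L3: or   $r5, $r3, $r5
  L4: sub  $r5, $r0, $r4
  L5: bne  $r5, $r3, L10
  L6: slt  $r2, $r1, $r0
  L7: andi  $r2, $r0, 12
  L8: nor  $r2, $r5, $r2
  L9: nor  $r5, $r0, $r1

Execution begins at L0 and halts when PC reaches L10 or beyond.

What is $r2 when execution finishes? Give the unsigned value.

0

  step pc=0: ori   $r3, $r2, 13  regs=(0,9,2,15,6,7)
  step pc=1: nor  $r1, $r1, $r2  regs=(0,65524,2,15,6,7)
  step pc=2: beq  $r4, $r0, L10  cond=F  regs=(0,65524,2,15,6,7)
  step pc=3: or   $r5, $r3, $r5  regs=(0,65524,2,15,6,15)
  step pc=4: sub  $r5, $r0, $r4  regs=(0,65524,2,15,6,65530)
  step pc=5: bne  $r5, $r3, L10  cond=T  regs=(0,65524,2,15,6,65530)
  step pc=6: slt  $r2, $r1, $r0  regs=(0,65524,0,15,6,65530)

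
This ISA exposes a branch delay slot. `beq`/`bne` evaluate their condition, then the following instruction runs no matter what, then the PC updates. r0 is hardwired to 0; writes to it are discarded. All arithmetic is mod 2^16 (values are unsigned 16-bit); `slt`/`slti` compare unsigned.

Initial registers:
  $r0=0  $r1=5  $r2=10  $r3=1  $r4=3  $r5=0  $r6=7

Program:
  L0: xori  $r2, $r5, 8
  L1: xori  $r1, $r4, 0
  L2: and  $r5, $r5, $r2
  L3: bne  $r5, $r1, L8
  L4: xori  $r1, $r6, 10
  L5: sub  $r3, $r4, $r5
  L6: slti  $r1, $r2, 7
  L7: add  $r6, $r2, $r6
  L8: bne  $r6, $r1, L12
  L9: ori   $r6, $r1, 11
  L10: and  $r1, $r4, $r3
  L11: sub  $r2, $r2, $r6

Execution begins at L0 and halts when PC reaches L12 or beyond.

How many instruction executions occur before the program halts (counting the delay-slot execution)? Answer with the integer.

#0 xori  $r2, $r5, 8 ; 0/5/8/1/3/0/7
#1 xori  $r1, $r4, 0 ; 0/3/8/1/3/0/7
#2 and  $r5, $r5, $r2 ; 0/3/8/1/3/0/7
#3 bne  $r5, $r1, L8 ; 0/3/8/1/3/0/7 ; →target
#4 xori  $r1, $r6, 10 ; 0/13/8/1/3/0/7
#8 bne  $r6, $r1, L12 ; 0/13/8/1/3/0/7 ; →target
#9 ori   $r6, $r1, 11 ; 0/13/8/1/3/0/15

7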